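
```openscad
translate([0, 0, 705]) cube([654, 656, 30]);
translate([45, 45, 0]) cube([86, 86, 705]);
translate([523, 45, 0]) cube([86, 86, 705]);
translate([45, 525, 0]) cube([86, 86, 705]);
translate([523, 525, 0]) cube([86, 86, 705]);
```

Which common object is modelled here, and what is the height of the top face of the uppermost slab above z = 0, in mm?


A table. The table height is 735 mm.

A 654×656×30 slab sits at z = 705 on four 86 mm square posts — a table. The top surface is at 705 + 30 = 735 mm.


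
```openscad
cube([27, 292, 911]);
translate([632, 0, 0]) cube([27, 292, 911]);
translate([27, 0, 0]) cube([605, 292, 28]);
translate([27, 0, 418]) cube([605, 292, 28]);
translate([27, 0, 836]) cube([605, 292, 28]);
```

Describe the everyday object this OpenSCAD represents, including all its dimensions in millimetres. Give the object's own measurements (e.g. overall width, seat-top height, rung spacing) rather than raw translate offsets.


An open bookshelf. Two side panels, each 27 mm thick, 292 mm deep and 911 mm tall, stand 659 mm apart (outside-to-outside). Between them sit 3 shelves, each 28 mm thick and 292 mm deep, spanning the full gap between the sides. The bottom shelf rests on the floor (its underside at z = 0) and the clear gap between one shelf's top and the next shelf's underside is 390 mm.


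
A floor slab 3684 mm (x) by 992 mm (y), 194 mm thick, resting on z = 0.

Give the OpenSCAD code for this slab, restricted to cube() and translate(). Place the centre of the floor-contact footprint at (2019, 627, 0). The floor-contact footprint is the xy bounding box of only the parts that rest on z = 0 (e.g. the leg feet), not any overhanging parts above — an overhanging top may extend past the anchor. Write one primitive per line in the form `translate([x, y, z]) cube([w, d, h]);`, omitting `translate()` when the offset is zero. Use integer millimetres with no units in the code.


translate([177, 131, 0]) cube([3684, 992, 194]);


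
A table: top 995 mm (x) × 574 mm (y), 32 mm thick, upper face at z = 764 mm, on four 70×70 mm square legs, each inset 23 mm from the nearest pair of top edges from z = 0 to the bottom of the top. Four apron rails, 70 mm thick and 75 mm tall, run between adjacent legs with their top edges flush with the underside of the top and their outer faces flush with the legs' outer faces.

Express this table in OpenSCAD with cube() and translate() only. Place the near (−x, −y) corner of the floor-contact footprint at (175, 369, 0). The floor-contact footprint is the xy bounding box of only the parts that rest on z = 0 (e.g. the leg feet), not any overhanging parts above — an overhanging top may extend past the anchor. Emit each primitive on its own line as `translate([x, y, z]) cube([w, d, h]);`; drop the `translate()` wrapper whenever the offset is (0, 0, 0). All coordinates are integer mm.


translate([152, 346, 732]) cube([995, 574, 32]);
translate([175, 369, 0]) cube([70, 70, 732]);
translate([1054, 369, 0]) cube([70, 70, 732]);
translate([175, 827, 0]) cube([70, 70, 732]);
translate([1054, 827, 0]) cube([70, 70, 732]);
translate([245, 369, 657]) cube([809, 70, 75]);
translate([245, 827, 657]) cube([809, 70, 75]);
translate([175, 439, 657]) cube([70, 388, 75]);
translate([1054, 439, 657]) cube([70, 388, 75]);


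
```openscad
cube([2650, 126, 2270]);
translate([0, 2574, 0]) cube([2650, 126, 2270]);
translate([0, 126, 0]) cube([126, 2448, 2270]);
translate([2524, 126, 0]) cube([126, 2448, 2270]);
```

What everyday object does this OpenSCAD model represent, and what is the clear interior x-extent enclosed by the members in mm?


A house (or room) frame. The interior width is 2398 mm.

Four 2270 mm walls enclosing a rectangle with no floor or roof — a room or house frame. Outside width is 2650 mm and wall thickness is 126 mm, so the interior width is 2650 − 2 × 126 = 2398 mm.


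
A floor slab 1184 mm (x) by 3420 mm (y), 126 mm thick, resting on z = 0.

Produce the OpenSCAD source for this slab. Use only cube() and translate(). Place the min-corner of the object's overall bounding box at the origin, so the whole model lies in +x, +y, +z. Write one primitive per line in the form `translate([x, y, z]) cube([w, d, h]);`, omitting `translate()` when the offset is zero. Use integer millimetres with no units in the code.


cube([1184, 3420, 126]);


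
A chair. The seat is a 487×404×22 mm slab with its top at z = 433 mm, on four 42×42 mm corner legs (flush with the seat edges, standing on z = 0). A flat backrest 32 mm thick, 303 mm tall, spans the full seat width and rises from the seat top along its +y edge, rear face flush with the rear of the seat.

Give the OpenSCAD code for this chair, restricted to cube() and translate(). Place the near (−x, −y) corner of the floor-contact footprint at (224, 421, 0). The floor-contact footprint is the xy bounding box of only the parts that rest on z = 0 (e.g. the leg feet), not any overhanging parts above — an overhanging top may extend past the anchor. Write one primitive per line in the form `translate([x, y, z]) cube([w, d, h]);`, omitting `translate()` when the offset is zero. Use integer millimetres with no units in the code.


translate([224, 421, 411]) cube([487, 404, 22]);
translate([224, 421, 0]) cube([42, 42, 411]);
translate([669, 421, 0]) cube([42, 42, 411]);
translate([224, 783, 0]) cube([42, 42, 411]);
translate([669, 783, 0]) cube([42, 42, 411]);
translate([224, 793, 433]) cube([487, 32, 303]);


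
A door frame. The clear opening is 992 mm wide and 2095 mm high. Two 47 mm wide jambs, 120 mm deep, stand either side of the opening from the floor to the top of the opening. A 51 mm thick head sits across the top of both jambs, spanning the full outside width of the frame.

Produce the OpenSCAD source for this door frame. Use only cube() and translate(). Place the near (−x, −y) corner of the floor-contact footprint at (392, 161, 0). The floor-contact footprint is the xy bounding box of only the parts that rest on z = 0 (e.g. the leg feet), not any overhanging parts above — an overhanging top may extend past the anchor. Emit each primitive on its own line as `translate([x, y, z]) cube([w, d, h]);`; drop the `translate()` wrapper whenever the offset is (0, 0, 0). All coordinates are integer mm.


translate([392, 161, 0]) cube([47, 120, 2095]);
translate([1431, 161, 0]) cube([47, 120, 2095]);
translate([392, 161, 2095]) cube([1086, 120, 51]);


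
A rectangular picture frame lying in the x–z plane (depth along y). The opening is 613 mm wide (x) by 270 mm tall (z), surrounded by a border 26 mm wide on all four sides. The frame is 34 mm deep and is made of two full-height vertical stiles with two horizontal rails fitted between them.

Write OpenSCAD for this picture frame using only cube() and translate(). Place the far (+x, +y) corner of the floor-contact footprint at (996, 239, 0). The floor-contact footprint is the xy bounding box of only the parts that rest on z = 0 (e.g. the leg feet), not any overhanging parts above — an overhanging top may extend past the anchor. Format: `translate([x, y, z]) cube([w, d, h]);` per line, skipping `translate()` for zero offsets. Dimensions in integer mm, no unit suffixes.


translate([331, 205, 0]) cube([26, 34, 322]);
translate([970, 205, 0]) cube([26, 34, 322]);
translate([357, 205, 0]) cube([613, 34, 26]);
translate([357, 205, 296]) cube([613, 34, 26]);


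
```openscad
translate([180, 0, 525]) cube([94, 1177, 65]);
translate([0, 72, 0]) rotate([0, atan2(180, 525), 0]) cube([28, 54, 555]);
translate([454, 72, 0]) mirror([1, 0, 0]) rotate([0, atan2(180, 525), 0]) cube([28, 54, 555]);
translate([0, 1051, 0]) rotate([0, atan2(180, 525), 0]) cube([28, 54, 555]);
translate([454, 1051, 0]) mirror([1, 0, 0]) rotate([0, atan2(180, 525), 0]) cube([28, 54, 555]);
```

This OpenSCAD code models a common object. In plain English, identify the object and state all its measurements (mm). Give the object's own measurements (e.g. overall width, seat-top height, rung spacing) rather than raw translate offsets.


A sawhorse. A 94×1177×65 mm beam (x, y, z) sits on two A-frame leg pairs. Each pair is two raked legs of 28×54 mm section (54 mm along y) splaying symmetrically in x. Each leg rises 525 mm vertically over 180 mm of horizontal reach and is 555 mm long along its own axis. Every leg's outer bottom edge rests on the floor and its outer top edge meets a bottom edge of the beam — the left legs (tilting toward +x) meet the beam's −x bottom edge, the right legs (their mirror images, tilting toward −x) meet its +x bottom edge — so the leg tops tuck under the beam, the beam's underside is 525 mm above the floor, and the feet are 454 mm apart outside-to-outside with the beam centred between them. The two leg pairs are set in 72 mm from either end of the beam.


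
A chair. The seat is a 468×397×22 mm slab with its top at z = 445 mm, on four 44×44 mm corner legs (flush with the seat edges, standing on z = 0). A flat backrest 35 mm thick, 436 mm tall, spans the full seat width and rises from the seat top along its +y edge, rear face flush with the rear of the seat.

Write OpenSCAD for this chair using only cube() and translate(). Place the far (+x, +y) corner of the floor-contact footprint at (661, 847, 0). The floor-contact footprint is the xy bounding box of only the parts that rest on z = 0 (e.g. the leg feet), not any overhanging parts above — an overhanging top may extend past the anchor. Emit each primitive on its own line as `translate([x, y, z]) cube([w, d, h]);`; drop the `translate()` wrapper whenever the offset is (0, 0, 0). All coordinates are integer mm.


// leg_h = 445 - 22 = 423
translate([193, 450, 423]) cube([468, 397, 22]);
translate([193, 450, 0]) cube([44, 44, 423]);
translate([617, 450, 0]) cube([44, 44, 423]);
translate([193, 803, 0]) cube([44, 44, 423]);
translate([617, 803, 0]) cube([44, 44, 423]);
translate([193, 812, 445]) cube([468, 35, 436]);


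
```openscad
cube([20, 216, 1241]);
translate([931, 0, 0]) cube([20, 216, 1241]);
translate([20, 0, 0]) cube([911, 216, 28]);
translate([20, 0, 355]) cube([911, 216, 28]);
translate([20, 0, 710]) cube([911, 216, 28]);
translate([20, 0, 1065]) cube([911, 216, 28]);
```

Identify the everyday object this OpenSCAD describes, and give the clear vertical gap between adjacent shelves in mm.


A bookshelf. The clear shelf gap is 327 mm.

Two tall side panels with 4 horizontal boards between them — a bookshelf. The first two shelf undersides are at z = 0 and z = 355; with shelf thickness 28, the clear gap is 355 − 0 − 28 = 327 mm.


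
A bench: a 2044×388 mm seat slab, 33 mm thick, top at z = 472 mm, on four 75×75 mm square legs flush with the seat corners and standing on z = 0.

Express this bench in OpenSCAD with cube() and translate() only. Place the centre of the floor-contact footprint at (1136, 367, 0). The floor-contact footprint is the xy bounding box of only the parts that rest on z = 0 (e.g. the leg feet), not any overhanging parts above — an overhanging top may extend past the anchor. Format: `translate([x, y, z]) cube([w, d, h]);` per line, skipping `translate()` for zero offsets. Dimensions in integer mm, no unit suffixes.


translate([114, 173, 439]) cube([2044, 388, 33]);
translate([114, 173, 0]) cube([75, 75, 439]);
translate([114, 486, 0]) cube([75, 75, 439]);
translate([2083, 173, 0]) cube([75, 75, 439]);
translate([2083, 486, 0]) cube([75, 75, 439]);


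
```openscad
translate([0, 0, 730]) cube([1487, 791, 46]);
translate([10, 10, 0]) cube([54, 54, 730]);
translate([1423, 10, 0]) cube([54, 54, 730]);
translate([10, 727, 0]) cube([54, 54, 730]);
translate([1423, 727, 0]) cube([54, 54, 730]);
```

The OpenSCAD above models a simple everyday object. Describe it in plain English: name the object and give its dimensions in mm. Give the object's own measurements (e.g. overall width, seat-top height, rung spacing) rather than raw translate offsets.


A table: top 1487 mm (x) × 791 mm (y), 46 mm thick, upper face at z = 776 mm, on four 54×54 mm square legs, each inset 10 mm from the nearest pair of top edges from z = 0 to the bottom of the top.


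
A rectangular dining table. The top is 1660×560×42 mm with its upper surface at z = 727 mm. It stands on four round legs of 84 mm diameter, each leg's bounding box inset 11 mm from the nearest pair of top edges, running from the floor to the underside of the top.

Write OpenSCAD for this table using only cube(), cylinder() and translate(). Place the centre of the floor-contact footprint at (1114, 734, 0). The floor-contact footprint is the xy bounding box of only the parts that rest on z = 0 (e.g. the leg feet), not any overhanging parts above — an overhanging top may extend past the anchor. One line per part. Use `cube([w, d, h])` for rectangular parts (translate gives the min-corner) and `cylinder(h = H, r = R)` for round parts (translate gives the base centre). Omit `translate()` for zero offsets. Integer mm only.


translate([284, 454, 685]) cube([1660, 560, 42]);
translate([337, 507, 0]) cylinder(h = 685, r = 42);
translate([1891, 507, 0]) cylinder(h = 685, r = 42);
translate([337, 961, 0]) cylinder(h = 685, r = 42);
translate([1891, 961, 0]) cylinder(h = 685, r = 42);


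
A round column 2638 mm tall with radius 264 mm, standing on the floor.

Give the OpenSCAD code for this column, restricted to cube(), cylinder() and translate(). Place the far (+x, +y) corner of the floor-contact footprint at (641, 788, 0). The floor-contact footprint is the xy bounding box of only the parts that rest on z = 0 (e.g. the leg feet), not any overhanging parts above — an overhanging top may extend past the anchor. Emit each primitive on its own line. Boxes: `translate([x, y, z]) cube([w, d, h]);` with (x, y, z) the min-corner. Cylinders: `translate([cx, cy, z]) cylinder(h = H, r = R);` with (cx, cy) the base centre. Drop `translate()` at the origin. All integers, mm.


translate([377, 524, 0]) cylinder(h = 2638, r = 264);


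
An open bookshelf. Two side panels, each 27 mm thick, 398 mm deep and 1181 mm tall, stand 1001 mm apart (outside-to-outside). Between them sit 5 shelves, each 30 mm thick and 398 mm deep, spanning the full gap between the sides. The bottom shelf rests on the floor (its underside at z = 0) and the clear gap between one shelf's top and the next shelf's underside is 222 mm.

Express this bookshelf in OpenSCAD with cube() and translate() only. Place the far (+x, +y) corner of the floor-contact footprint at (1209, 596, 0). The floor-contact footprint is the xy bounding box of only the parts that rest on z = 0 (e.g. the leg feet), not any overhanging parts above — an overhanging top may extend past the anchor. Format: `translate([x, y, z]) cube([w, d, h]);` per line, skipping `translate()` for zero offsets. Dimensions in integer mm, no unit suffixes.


translate([208, 198, 0]) cube([27, 398, 1181]);
translate([1182, 198, 0]) cube([27, 398, 1181]);
translate([235, 198, 0]) cube([947, 398, 30]);
translate([235, 198, 252]) cube([947, 398, 30]);
translate([235, 198, 504]) cube([947, 398, 30]);
translate([235, 198, 756]) cube([947, 398, 30]);
translate([235, 198, 1008]) cube([947, 398, 30]);


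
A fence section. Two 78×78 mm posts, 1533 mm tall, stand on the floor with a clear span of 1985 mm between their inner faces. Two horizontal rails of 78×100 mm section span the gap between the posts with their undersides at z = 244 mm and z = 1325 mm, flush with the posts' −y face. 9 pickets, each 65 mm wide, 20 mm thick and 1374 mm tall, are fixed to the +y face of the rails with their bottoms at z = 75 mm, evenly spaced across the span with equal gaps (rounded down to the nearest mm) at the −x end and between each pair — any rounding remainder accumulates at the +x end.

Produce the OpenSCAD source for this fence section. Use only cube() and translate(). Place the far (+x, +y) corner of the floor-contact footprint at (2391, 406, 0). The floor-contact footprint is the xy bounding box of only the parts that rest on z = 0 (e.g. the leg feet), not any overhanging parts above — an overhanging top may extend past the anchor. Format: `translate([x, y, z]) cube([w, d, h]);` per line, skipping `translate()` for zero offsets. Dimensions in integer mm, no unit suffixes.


translate([250, 328, 0]) cube([78, 78, 1533]);
translate([2313, 328, 0]) cube([78, 78, 1533]);
translate([328, 328, 244]) cube([1985, 78, 100]);
translate([328, 328, 1325]) cube([1985, 78, 100]);
translate([468, 406, 75]) cube([65, 20, 1374]);
translate([673, 406, 75]) cube([65, 20, 1374]);
translate([878, 406, 75]) cube([65, 20, 1374]);
translate([1083, 406, 75]) cube([65, 20, 1374]);
translate([1288, 406, 75]) cube([65, 20, 1374]);
translate([1493, 406, 75]) cube([65, 20, 1374]);
translate([1698, 406, 75]) cube([65, 20, 1374]);
translate([1903, 406, 75]) cube([65, 20, 1374]);
translate([2108, 406, 75]) cube([65, 20, 1374]);


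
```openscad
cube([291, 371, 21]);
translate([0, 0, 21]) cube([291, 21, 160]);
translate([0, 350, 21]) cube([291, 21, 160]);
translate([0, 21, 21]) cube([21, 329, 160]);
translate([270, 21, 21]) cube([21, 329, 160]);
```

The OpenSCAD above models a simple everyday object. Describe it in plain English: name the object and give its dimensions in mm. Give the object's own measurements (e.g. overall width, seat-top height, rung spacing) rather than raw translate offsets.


An open-topped rectangular box: outside dimensions 291×371×181 mm, with a uniform wall and base thickness of 21 mm. The base is a full 291×371 slab on the floor; four walls sit on top of the base. The front and back walls (the −y and +y sides) span the full width; the two side walls fit between them.


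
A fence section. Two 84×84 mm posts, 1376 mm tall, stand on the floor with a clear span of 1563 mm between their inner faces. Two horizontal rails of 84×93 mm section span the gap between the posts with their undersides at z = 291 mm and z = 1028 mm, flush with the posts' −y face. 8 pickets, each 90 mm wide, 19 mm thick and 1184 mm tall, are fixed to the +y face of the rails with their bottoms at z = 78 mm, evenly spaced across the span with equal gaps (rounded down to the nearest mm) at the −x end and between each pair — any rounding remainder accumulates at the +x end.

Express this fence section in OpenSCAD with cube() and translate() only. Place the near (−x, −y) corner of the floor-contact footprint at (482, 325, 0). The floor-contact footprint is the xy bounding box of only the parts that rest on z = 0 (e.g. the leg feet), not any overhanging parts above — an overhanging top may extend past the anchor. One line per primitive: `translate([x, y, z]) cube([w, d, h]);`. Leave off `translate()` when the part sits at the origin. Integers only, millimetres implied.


translate([482, 325, 0]) cube([84, 84, 1376]);
translate([2129, 325, 0]) cube([84, 84, 1376]);
translate([566, 325, 291]) cube([1563, 84, 93]);
translate([566, 325, 1028]) cube([1563, 84, 93]);
translate([659, 409, 78]) cube([90, 19, 1184]);
translate([842, 409, 78]) cube([90, 19, 1184]);
translate([1025, 409, 78]) cube([90, 19, 1184]);
translate([1208, 409, 78]) cube([90, 19, 1184]);
translate([1391, 409, 78]) cube([90, 19, 1184]);
translate([1574, 409, 78]) cube([90, 19, 1184]);
translate([1757, 409, 78]) cube([90, 19, 1184]);
translate([1940, 409, 78]) cube([90, 19, 1184]);


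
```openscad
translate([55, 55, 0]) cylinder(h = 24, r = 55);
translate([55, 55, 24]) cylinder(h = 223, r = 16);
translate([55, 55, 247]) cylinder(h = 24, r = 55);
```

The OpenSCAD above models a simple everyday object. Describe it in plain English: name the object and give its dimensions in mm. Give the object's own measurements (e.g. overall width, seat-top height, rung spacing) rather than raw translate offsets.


A spool: two coaxial disc flanges of radius 55 mm and thickness 24 mm, joined by a core cylinder of radius 16 mm and height 223 mm. The lower flange rests on z = 0 and the three cylinders share a vertical axis.


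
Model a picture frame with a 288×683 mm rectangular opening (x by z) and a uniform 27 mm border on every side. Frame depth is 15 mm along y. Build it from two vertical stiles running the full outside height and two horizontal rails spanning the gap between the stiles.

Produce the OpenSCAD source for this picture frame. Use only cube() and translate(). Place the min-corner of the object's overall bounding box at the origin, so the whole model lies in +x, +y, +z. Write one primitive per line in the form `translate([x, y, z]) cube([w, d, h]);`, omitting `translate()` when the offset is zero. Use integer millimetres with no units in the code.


cube([27, 15, 737]);
translate([315, 0, 0]) cube([27, 15, 737]);
translate([27, 0, 0]) cube([288, 15, 27]);
translate([27, 0, 710]) cube([288, 15, 27]);


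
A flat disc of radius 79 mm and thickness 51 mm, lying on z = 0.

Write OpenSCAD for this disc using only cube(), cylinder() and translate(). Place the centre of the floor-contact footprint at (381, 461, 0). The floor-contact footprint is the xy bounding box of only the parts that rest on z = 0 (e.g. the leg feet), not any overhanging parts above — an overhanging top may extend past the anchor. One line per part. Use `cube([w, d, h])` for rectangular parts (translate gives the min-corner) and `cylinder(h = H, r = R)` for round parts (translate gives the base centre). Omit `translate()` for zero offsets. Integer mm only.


translate([381, 461, 0]) cylinder(h = 51, r = 79);


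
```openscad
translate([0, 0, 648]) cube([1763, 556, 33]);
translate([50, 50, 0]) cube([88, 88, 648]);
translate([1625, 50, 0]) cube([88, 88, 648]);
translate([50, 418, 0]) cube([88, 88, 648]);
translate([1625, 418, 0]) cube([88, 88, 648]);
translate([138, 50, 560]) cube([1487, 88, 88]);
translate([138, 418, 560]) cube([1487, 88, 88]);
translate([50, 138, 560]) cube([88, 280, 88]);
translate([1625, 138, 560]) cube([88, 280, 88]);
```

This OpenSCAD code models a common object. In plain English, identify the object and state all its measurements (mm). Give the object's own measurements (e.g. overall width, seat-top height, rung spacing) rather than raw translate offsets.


A table: top 1763 mm (x) × 556 mm (y), 33 mm thick, upper face at z = 681 mm, on four 88×88 mm square legs, each inset 50 mm from the nearest pair of top edges from z = 0 to the bottom of the top. Four apron rails, 88 mm thick and 88 mm tall, run between adjacent legs with their top edges flush with the underside of the top and their outer faces flush with the legs' outer faces.


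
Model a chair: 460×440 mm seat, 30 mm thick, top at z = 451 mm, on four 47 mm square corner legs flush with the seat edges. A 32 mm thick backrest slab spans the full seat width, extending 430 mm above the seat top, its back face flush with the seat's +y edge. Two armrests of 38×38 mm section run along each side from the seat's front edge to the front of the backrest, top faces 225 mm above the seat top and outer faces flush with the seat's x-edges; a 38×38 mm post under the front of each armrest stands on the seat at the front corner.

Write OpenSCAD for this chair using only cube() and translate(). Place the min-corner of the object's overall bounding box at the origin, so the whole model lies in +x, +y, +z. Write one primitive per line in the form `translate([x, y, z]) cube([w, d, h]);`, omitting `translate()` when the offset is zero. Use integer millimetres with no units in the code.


// leg_h = 451 - 30 = 421
// arm post h = 225 - 38 = 187
translate([0, 0, 421]) cube([460, 440, 30]);
cube([47, 47, 421]);
translate([413, 0, 0]) cube([47, 47, 421]);
translate([0, 393, 0]) cube([47, 47, 421]);
translate([413, 393, 0]) cube([47, 47, 421]);
translate([0, 408, 451]) cube([460, 32, 430]);
translate([0, 0, 638]) cube([38, 408, 38]);
translate([422, 0, 638]) cube([38, 408, 38]);
translate([0, 0, 451]) cube([38, 38, 187]);
translate([422, 0, 451]) cube([38, 38, 187]);


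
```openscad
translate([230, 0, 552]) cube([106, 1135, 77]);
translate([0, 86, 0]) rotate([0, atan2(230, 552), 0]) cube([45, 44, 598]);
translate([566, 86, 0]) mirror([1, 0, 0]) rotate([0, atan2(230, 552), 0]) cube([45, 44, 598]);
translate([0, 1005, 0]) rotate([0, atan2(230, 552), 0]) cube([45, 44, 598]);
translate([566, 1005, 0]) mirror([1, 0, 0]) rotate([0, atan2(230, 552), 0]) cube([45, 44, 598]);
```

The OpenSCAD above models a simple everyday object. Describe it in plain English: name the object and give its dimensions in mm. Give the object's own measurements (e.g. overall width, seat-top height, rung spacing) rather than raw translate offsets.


A sawhorse. A 106×1135×77 mm beam (x, y, z) sits on two A-frame leg pairs. Each pair is two raked legs of 45×44 mm section (44 mm along y) splaying symmetrically in x. Each leg rises 552 mm vertically over 230 mm of horizontal reach and is 598 mm long along its own axis. Every leg's outer bottom edge rests on the floor and its outer top edge meets a bottom edge of the beam — the left legs (tilting toward +x) meet the beam's −x bottom edge, the right legs (their mirror images, tilting toward −x) meet its +x bottom edge — so the leg tops tuck under the beam, the beam's underside is 552 mm above the floor, and the feet are 566 mm apart outside-to-outside with the beam centred between them. The two leg pairs are set in 86 mm from either end of the beam.


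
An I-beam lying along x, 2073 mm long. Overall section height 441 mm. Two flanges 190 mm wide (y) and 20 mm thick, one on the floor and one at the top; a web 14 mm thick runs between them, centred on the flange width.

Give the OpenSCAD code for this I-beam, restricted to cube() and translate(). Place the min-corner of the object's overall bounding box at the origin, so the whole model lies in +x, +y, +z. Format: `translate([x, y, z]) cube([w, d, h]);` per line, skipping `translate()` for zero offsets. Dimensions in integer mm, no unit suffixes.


cube([2073, 190, 20]);
translate([0, 88, 20]) cube([2073, 14, 401]);
translate([0, 0, 421]) cube([2073, 190, 20]);


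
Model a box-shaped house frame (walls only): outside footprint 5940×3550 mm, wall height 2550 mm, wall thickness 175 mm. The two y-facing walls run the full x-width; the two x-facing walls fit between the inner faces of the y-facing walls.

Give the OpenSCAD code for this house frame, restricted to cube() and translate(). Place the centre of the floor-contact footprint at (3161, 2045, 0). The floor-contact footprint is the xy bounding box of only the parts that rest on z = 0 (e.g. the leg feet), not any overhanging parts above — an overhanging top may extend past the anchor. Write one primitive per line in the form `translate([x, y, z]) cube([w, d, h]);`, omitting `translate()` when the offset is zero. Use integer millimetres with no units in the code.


translate([191, 270, 0]) cube([5940, 175, 2550]);
translate([191, 3645, 0]) cube([5940, 175, 2550]);
translate([191, 445, 0]) cube([175, 3200, 2550]);
translate([5956, 445, 0]) cube([175, 3200, 2550]);


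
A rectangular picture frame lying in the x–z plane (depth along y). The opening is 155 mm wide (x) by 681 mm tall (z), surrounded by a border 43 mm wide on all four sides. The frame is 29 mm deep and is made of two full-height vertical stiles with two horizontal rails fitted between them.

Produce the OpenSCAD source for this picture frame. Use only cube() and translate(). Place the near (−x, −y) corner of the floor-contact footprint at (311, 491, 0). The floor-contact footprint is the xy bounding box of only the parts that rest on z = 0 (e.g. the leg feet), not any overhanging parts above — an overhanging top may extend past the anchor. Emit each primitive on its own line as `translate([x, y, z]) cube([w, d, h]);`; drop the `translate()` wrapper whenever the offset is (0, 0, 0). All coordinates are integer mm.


translate([311, 491, 0]) cube([43, 29, 767]);
translate([509, 491, 0]) cube([43, 29, 767]);
translate([354, 491, 0]) cube([155, 29, 43]);
translate([354, 491, 724]) cube([155, 29, 43]);


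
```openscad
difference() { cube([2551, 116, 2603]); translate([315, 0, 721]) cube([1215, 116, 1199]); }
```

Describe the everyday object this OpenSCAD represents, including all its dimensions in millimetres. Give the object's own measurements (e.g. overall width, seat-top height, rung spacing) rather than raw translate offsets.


A wall 2551 mm long (x), 116 mm thick (y), 2603 mm tall, with a rectangular window opening cut through it. The opening is 1215 mm wide and 1199 mm tall; its sill is at z = 721 mm and its near (−x) edge is 315 mm from the wall's −x end. The opening passes through the full wall thickness.


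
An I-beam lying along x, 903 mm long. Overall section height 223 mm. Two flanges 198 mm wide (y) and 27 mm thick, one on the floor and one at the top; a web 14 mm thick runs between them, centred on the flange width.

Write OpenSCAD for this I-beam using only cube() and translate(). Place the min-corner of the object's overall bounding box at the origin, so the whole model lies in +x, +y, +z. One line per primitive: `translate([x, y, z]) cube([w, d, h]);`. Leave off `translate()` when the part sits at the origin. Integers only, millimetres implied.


cube([903, 198, 27]);
translate([0, 92, 27]) cube([903, 14, 169]);
translate([0, 0, 196]) cube([903, 198, 27]);


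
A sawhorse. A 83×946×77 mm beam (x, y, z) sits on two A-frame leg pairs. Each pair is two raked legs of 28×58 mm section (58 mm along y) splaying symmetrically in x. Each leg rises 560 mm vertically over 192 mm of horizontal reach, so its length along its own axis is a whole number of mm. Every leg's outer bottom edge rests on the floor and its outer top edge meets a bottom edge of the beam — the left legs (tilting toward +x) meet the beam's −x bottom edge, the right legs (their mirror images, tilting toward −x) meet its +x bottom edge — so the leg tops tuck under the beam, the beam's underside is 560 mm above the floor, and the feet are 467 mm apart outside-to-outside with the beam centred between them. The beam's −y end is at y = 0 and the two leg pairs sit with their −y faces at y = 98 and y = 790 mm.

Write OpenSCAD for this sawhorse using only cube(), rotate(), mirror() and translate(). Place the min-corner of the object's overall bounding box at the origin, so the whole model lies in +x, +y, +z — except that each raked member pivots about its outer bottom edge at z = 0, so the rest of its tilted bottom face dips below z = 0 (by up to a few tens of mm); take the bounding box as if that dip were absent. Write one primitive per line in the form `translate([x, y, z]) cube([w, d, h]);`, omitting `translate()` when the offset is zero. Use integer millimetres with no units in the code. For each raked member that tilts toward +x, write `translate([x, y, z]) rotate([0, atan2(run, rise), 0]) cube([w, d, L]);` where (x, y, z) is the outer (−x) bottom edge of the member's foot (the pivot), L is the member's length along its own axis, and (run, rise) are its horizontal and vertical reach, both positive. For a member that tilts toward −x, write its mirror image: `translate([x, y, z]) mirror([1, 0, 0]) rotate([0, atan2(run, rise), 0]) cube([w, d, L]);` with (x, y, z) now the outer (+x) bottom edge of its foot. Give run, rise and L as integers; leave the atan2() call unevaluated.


translate([192, 0, 560]) cube([83, 946, 77]);
translate([0, 98, 0]) rotate([0, atan2(192, 560), 0]) cube([28, 58, 592]);
translate([467, 98, 0]) mirror([1, 0, 0]) rotate([0, atan2(192, 560), 0]) cube([28, 58, 592]);
translate([0, 790, 0]) rotate([0, atan2(192, 560), 0]) cube([28, 58, 592]);
translate([467, 790, 0]) mirror([1, 0, 0]) rotate([0, atan2(192, 560), 0]) cube([28, 58, 592]);


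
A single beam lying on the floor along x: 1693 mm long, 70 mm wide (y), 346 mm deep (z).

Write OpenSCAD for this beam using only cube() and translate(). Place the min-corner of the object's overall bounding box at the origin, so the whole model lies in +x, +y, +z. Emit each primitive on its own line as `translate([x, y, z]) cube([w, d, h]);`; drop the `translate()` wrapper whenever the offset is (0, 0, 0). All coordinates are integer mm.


cube([1693, 70, 346]);


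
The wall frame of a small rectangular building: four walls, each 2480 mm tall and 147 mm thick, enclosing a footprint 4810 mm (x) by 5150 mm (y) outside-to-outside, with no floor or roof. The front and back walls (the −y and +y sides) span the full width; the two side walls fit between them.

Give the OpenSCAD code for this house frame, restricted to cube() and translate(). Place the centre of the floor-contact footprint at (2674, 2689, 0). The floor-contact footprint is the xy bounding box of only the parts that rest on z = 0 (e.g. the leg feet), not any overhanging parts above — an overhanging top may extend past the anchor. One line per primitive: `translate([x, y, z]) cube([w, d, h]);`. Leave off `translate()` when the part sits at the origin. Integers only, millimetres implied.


translate([269, 114, 0]) cube([4810, 147, 2480]);
translate([269, 5117, 0]) cube([4810, 147, 2480]);
translate([269, 261, 0]) cube([147, 4856, 2480]);
translate([4932, 261, 0]) cube([147, 4856, 2480]);


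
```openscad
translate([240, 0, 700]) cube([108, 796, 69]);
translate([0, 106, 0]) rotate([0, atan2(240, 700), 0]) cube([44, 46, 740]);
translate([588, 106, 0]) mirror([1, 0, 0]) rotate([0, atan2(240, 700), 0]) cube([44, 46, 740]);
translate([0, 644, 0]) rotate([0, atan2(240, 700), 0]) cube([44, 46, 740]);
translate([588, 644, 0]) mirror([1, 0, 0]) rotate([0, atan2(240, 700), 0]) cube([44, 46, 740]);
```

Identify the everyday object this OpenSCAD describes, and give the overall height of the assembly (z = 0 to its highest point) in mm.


A sawhorse. The overall height is 769 mm.

A beam across two mirrored pairs of raked legs — a sawhorse. The beam's underside is at z = 700 (matching the legs' vertical rise in atan2(240, 700)) and the beam is 69 mm tall, so its top is at 700 + 69 = 769 mm. The raked legs top out at the beam's underside, so that is the highest point.


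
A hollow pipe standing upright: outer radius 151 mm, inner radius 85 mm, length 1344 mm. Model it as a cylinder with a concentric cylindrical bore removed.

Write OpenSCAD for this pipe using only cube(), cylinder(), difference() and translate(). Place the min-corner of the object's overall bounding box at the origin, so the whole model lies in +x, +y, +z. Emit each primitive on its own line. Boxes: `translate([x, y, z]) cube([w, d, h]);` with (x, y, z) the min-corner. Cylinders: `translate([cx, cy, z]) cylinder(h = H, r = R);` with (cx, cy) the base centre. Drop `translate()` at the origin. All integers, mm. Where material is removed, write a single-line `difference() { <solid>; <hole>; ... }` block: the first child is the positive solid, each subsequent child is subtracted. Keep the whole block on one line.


difference() { translate([151, 151, 0]) cylinder(h = 1344, r = 151); translate([151, 151, 0]) cylinder(h = 1344, r = 85); }


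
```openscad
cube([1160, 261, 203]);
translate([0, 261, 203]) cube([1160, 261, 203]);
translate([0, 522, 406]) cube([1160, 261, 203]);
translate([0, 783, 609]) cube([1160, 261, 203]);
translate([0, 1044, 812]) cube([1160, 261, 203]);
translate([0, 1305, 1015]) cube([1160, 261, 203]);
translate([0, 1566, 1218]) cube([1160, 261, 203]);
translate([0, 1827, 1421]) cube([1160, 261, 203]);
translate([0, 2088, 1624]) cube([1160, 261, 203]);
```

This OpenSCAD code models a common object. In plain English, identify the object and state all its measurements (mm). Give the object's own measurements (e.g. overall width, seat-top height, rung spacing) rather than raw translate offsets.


A straight staircase of 9 solid steps. Each step is 1160 mm wide (x), 261 mm deep (y, the going) and 203 mm tall (the rise). The first step rests on the floor; each subsequent step sits one going further in +y and one rise higher in +z, directly behind and above the previous step with no overlap.


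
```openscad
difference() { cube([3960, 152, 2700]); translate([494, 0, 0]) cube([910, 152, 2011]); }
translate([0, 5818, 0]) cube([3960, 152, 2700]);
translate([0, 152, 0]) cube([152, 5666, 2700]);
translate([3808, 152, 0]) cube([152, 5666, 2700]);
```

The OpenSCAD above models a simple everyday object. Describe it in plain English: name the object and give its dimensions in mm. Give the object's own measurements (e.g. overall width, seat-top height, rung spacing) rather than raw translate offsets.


A single room: four walls, each 2700 mm tall and 152 mm thick, enclosing an outside footprint 3960×5970 mm (x × y), no floor or roof. The front and back walls (−y and +y sides) run the full x-width; the side walls fit between their inner faces. A door opening 910 mm wide and 2011 mm tall is cut through the front wall from the floor up, its −x edge 494 mm from the wall's −x end.


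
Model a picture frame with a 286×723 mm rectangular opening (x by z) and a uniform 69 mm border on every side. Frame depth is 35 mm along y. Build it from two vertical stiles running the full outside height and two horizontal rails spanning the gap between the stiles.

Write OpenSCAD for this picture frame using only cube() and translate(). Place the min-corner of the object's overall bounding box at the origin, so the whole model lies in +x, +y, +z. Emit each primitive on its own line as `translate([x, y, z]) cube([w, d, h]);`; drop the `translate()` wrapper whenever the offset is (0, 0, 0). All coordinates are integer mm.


cube([69, 35, 861]);
translate([355, 0, 0]) cube([69, 35, 861]);
translate([69, 0, 0]) cube([286, 35, 69]);
translate([69, 0, 792]) cube([286, 35, 69]);


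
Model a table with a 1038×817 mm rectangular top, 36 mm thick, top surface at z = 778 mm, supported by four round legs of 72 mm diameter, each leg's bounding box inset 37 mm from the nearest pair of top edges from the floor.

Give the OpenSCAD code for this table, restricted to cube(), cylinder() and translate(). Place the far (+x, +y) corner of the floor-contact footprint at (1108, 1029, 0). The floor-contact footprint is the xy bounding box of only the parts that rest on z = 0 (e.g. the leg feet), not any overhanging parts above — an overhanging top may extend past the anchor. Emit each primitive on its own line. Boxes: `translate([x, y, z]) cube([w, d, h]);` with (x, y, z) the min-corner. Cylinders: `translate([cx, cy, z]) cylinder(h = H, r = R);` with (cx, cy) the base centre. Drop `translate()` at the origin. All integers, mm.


// leg_h = 778 - 36 = 742
translate([107, 249, 742]) cube([1038, 817, 36]);
translate([180, 322, 0]) cylinder(h = 742, r = 36);
translate([1072, 322, 0]) cylinder(h = 742, r = 36);
translate([180, 993, 0]) cylinder(h = 742, r = 36);
translate([1072, 993, 0]) cylinder(h = 742, r = 36);


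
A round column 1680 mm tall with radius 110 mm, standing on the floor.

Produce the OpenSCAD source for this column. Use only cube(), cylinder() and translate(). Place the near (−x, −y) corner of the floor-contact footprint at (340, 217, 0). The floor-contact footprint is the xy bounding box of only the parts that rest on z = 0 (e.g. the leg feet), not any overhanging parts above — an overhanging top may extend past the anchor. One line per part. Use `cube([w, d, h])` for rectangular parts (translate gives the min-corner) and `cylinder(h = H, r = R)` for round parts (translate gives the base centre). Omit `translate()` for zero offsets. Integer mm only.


translate([450, 327, 0]) cylinder(h = 1680, r = 110);


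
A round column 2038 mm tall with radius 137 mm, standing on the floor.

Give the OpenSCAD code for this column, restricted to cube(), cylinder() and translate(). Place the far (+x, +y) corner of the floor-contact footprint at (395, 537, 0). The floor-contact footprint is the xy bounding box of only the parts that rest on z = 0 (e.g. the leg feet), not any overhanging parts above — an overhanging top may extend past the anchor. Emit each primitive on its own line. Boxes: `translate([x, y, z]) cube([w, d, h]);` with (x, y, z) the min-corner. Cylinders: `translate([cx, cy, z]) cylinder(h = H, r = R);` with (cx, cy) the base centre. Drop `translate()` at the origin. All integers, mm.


translate([258, 400, 0]) cylinder(h = 2038, r = 137);
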